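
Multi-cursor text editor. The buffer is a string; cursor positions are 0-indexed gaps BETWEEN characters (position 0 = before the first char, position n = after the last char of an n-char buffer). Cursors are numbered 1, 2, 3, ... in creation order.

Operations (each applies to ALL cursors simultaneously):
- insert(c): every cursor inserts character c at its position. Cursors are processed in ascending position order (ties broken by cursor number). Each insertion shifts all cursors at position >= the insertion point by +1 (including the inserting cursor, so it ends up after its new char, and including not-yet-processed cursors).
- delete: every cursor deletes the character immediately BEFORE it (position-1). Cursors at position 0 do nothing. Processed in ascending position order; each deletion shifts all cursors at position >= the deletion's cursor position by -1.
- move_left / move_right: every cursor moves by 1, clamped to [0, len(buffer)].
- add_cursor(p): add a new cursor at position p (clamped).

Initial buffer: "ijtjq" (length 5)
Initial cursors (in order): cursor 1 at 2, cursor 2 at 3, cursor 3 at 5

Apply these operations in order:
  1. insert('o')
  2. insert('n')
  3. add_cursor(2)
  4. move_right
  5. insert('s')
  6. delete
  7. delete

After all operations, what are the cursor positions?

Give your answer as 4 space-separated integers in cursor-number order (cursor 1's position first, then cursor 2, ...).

After op 1 (insert('o')): buffer="ijotojqo" (len 8), cursors c1@3 c2@5 c3@8, authorship ..1.2..3
After op 2 (insert('n')): buffer="ijontonjqon" (len 11), cursors c1@4 c2@7 c3@11, authorship ..11.22..33
After op 3 (add_cursor(2)): buffer="ijontonjqon" (len 11), cursors c4@2 c1@4 c2@7 c3@11, authorship ..11.22..33
After op 4 (move_right): buffer="ijontonjqon" (len 11), cursors c4@3 c1@5 c2@8 c3@11, authorship ..11.22..33
After op 5 (insert('s')): buffer="ijosntsonjsqons" (len 15), cursors c4@4 c1@7 c2@11 c3@15, authorship ..141.122.2.333
After op 6 (delete): buffer="ijontonjqon" (len 11), cursors c4@3 c1@5 c2@8 c3@11, authorship ..11.22..33
After op 7 (delete): buffer="ijnonqo" (len 7), cursors c4@2 c1@3 c2@5 c3@7, authorship ..122.3

Answer: 3 5 7 2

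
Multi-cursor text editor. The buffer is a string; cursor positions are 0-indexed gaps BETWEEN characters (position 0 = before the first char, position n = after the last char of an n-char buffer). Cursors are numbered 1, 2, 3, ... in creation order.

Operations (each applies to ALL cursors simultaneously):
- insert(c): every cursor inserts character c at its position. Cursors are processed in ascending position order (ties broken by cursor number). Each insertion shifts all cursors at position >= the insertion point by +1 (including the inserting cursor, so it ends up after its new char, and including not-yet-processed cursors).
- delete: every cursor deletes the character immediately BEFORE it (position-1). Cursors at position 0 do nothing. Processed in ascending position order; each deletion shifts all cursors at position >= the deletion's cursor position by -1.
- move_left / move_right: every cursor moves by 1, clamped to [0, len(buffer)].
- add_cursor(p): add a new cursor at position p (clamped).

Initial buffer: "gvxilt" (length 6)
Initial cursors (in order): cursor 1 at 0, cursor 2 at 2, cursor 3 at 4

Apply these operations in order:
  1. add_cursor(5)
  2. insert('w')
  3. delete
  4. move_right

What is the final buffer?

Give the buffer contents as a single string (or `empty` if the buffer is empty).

Answer: gvxilt

Derivation:
After op 1 (add_cursor(5)): buffer="gvxilt" (len 6), cursors c1@0 c2@2 c3@4 c4@5, authorship ......
After op 2 (insert('w')): buffer="wgvwxiwlwt" (len 10), cursors c1@1 c2@4 c3@7 c4@9, authorship 1..2..3.4.
After op 3 (delete): buffer="gvxilt" (len 6), cursors c1@0 c2@2 c3@4 c4@5, authorship ......
After op 4 (move_right): buffer="gvxilt" (len 6), cursors c1@1 c2@3 c3@5 c4@6, authorship ......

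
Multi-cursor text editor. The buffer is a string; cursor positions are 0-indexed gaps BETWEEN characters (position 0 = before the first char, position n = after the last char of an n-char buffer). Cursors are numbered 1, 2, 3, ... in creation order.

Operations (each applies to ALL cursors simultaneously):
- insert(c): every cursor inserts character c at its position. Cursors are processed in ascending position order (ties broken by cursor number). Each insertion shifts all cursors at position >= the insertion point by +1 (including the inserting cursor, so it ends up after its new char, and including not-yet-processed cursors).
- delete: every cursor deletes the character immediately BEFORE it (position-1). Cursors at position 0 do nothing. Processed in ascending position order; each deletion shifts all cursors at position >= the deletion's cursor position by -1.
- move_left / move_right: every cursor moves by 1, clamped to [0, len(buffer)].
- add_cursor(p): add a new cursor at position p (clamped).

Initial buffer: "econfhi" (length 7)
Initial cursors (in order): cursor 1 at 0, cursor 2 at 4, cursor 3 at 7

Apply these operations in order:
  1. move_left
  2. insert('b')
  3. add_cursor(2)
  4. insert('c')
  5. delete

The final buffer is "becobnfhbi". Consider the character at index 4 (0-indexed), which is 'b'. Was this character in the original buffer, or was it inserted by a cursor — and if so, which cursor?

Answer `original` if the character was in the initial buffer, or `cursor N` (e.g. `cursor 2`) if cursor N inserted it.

After op 1 (move_left): buffer="econfhi" (len 7), cursors c1@0 c2@3 c3@6, authorship .......
After op 2 (insert('b')): buffer="becobnfhbi" (len 10), cursors c1@1 c2@5 c3@9, authorship 1...2...3.
After op 3 (add_cursor(2)): buffer="becobnfhbi" (len 10), cursors c1@1 c4@2 c2@5 c3@9, authorship 1...2...3.
After op 4 (insert('c')): buffer="bceccobcnfhbci" (len 14), cursors c1@2 c4@4 c2@8 c3@13, authorship 11.4..22...33.
After op 5 (delete): buffer="becobnfhbi" (len 10), cursors c1@1 c4@2 c2@5 c3@9, authorship 1...2...3.
Authorship (.=original, N=cursor N): 1 . . . 2 . . . 3 .
Index 4: author = 2

Answer: cursor 2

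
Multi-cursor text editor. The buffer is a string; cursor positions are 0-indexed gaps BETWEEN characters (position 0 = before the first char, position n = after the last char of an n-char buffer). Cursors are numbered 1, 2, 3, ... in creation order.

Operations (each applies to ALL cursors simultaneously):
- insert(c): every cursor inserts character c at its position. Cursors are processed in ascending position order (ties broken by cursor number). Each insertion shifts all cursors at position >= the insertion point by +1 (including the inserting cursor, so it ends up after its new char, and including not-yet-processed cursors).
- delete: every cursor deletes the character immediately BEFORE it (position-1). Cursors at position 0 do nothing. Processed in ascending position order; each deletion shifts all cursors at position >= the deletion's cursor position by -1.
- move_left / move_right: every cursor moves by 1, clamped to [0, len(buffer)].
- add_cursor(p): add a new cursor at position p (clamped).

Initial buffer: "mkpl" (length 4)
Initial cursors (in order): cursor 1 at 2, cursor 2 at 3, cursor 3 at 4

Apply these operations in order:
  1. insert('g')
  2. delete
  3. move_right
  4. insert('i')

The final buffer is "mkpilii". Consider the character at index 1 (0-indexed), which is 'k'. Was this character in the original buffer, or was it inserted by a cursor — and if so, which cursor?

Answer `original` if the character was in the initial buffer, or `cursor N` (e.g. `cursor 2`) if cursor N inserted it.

Answer: original

Derivation:
After op 1 (insert('g')): buffer="mkgpglg" (len 7), cursors c1@3 c2@5 c3@7, authorship ..1.2.3
After op 2 (delete): buffer="mkpl" (len 4), cursors c1@2 c2@3 c3@4, authorship ....
After op 3 (move_right): buffer="mkpl" (len 4), cursors c1@3 c2@4 c3@4, authorship ....
After op 4 (insert('i')): buffer="mkpilii" (len 7), cursors c1@4 c2@7 c3@7, authorship ...1.23
Authorship (.=original, N=cursor N): . . . 1 . 2 3
Index 1: author = original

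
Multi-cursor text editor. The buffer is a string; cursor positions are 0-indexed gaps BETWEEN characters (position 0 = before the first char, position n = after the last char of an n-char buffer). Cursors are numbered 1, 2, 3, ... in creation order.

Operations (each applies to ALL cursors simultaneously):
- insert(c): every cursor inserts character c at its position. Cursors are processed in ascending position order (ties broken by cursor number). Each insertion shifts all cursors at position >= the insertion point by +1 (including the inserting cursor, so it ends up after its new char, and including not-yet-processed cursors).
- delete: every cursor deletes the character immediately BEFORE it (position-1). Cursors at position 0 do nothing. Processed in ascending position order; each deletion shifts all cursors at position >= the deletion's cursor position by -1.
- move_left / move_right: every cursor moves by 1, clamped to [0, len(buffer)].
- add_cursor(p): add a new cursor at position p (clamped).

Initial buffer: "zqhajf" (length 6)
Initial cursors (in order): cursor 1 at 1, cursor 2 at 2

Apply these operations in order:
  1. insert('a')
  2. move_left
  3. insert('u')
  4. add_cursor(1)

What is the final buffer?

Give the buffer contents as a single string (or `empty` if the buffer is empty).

After op 1 (insert('a')): buffer="zaqahajf" (len 8), cursors c1@2 c2@4, authorship .1.2....
After op 2 (move_left): buffer="zaqahajf" (len 8), cursors c1@1 c2@3, authorship .1.2....
After op 3 (insert('u')): buffer="zuaquahajf" (len 10), cursors c1@2 c2@5, authorship .11.22....
After op 4 (add_cursor(1)): buffer="zuaquahajf" (len 10), cursors c3@1 c1@2 c2@5, authorship .11.22....

Answer: zuaquahajf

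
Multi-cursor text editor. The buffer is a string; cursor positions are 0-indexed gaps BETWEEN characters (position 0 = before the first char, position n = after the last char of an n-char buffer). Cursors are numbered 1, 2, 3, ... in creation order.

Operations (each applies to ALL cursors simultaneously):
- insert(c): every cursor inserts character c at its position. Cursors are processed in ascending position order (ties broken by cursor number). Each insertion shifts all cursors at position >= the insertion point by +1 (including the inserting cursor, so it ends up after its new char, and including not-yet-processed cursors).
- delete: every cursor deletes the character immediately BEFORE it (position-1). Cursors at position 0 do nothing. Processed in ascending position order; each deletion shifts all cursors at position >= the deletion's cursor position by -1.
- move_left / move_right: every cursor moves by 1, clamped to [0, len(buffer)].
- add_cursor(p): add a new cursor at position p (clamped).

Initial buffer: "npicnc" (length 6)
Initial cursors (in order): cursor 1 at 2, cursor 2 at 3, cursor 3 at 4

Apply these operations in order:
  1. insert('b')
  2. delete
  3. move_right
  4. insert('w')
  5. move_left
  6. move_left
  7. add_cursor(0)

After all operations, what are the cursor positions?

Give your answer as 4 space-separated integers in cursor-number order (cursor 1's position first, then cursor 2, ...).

Answer: 2 4 6 0

Derivation:
After op 1 (insert('b')): buffer="npbibcbnc" (len 9), cursors c1@3 c2@5 c3@7, authorship ..1.2.3..
After op 2 (delete): buffer="npicnc" (len 6), cursors c1@2 c2@3 c3@4, authorship ......
After op 3 (move_right): buffer="npicnc" (len 6), cursors c1@3 c2@4 c3@5, authorship ......
After op 4 (insert('w')): buffer="npiwcwnwc" (len 9), cursors c1@4 c2@6 c3@8, authorship ...1.2.3.
After op 5 (move_left): buffer="npiwcwnwc" (len 9), cursors c1@3 c2@5 c3@7, authorship ...1.2.3.
After op 6 (move_left): buffer="npiwcwnwc" (len 9), cursors c1@2 c2@4 c3@6, authorship ...1.2.3.
After op 7 (add_cursor(0)): buffer="npiwcwnwc" (len 9), cursors c4@0 c1@2 c2@4 c3@6, authorship ...1.2.3.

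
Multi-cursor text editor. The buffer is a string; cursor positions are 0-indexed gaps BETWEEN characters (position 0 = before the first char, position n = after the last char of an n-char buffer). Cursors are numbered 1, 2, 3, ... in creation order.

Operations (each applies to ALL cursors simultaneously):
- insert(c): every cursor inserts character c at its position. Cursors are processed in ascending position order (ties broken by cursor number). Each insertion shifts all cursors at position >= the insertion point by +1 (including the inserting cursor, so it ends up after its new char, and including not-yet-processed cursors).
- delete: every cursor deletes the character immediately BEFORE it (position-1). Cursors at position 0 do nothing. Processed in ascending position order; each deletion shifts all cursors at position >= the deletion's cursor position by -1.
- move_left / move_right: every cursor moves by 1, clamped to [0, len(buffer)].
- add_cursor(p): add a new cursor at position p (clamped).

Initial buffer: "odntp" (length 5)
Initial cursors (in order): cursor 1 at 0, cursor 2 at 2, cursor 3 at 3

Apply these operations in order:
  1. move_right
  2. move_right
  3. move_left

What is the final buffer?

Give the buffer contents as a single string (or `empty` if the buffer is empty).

After op 1 (move_right): buffer="odntp" (len 5), cursors c1@1 c2@3 c3@4, authorship .....
After op 2 (move_right): buffer="odntp" (len 5), cursors c1@2 c2@4 c3@5, authorship .....
After op 3 (move_left): buffer="odntp" (len 5), cursors c1@1 c2@3 c3@4, authorship .....

Answer: odntp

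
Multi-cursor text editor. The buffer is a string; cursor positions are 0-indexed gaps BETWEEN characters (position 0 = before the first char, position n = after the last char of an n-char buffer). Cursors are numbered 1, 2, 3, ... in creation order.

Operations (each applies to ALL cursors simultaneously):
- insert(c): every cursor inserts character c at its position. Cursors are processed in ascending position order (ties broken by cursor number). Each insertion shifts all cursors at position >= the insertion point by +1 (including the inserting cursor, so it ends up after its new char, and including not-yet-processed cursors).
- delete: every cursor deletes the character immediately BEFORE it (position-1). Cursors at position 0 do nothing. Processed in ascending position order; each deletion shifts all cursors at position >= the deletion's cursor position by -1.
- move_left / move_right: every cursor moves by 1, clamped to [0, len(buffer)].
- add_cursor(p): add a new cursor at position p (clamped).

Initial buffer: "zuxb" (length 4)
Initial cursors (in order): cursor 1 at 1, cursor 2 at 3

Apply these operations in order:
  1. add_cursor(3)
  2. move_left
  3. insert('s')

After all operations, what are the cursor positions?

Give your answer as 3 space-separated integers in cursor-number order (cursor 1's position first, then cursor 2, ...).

Answer: 1 5 5

Derivation:
After op 1 (add_cursor(3)): buffer="zuxb" (len 4), cursors c1@1 c2@3 c3@3, authorship ....
After op 2 (move_left): buffer="zuxb" (len 4), cursors c1@0 c2@2 c3@2, authorship ....
After op 3 (insert('s')): buffer="szussxb" (len 7), cursors c1@1 c2@5 c3@5, authorship 1..23..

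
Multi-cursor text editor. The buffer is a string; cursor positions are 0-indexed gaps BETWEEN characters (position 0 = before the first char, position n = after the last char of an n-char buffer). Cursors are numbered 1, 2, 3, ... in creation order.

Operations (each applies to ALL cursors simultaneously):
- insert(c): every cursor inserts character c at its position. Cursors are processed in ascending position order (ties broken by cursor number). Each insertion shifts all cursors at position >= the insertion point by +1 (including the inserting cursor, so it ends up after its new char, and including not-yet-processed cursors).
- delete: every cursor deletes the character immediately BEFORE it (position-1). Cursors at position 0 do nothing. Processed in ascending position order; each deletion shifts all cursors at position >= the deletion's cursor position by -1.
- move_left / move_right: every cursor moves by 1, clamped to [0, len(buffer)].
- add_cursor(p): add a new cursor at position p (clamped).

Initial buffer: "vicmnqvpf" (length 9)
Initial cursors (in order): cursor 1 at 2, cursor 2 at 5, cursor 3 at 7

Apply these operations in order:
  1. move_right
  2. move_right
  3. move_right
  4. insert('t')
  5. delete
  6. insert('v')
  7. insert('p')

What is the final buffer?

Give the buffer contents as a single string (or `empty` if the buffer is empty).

After op 1 (move_right): buffer="vicmnqvpf" (len 9), cursors c1@3 c2@6 c3@8, authorship .........
After op 2 (move_right): buffer="vicmnqvpf" (len 9), cursors c1@4 c2@7 c3@9, authorship .........
After op 3 (move_right): buffer="vicmnqvpf" (len 9), cursors c1@5 c2@8 c3@9, authorship .........
After op 4 (insert('t')): buffer="vicmntqvptft" (len 12), cursors c1@6 c2@10 c3@12, authorship .....1...2.3
After op 5 (delete): buffer="vicmnqvpf" (len 9), cursors c1@5 c2@8 c3@9, authorship .........
After op 6 (insert('v')): buffer="vicmnvqvpvfv" (len 12), cursors c1@6 c2@10 c3@12, authorship .....1...2.3
After op 7 (insert('p')): buffer="vicmnvpqvpvpfvp" (len 15), cursors c1@7 c2@12 c3@15, authorship .....11...22.33

Answer: vicmnvpqvpvpfvp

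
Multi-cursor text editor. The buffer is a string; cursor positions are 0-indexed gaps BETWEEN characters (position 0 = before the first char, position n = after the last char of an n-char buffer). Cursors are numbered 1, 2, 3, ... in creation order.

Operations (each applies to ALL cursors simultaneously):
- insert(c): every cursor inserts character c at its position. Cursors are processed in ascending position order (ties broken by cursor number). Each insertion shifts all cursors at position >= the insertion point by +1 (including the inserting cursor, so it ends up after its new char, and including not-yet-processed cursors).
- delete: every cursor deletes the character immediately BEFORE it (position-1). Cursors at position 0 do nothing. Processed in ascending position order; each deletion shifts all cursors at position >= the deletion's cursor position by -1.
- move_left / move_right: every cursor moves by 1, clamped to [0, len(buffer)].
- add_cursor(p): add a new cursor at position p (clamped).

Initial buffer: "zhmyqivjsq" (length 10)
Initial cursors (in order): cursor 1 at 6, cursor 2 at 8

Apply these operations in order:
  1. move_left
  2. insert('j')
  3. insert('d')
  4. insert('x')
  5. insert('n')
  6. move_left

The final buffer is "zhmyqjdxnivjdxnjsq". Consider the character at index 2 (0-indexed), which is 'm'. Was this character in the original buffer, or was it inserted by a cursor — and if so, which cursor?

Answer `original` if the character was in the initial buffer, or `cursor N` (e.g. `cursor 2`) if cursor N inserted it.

Answer: original

Derivation:
After op 1 (move_left): buffer="zhmyqivjsq" (len 10), cursors c1@5 c2@7, authorship ..........
After op 2 (insert('j')): buffer="zhmyqjivjjsq" (len 12), cursors c1@6 c2@9, authorship .....1..2...
After op 3 (insert('d')): buffer="zhmyqjdivjdjsq" (len 14), cursors c1@7 c2@11, authorship .....11..22...
After op 4 (insert('x')): buffer="zhmyqjdxivjdxjsq" (len 16), cursors c1@8 c2@13, authorship .....111..222...
After op 5 (insert('n')): buffer="zhmyqjdxnivjdxnjsq" (len 18), cursors c1@9 c2@15, authorship .....1111..2222...
After op 6 (move_left): buffer="zhmyqjdxnivjdxnjsq" (len 18), cursors c1@8 c2@14, authorship .....1111..2222...
Authorship (.=original, N=cursor N): . . . . . 1 1 1 1 . . 2 2 2 2 . . .
Index 2: author = original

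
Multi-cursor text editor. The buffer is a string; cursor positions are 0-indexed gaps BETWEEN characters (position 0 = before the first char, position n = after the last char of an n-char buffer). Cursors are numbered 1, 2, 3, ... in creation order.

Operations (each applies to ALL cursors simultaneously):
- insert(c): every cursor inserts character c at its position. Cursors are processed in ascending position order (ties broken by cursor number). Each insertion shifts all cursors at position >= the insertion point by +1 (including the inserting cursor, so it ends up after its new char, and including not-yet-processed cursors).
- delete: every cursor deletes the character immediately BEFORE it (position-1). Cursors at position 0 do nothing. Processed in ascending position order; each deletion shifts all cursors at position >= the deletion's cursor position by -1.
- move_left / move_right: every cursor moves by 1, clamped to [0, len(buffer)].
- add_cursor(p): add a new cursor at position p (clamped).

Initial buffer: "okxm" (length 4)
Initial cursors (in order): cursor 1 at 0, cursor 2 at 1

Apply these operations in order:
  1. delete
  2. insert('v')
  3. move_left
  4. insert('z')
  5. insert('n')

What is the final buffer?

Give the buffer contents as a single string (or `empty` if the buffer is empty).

After op 1 (delete): buffer="kxm" (len 3), cursors c1@0 c2@0, authorship ...
After op 2 (insert('v')): buffer="vvkxm" (len 5), cursors c1@2 c2@2, authorship 12...
After op 3 (move_left): buffer="vvkxm" (len 5), cursors c1@1 c2@1, authorship 12...
After op 4 (insert('z')): buffer="vzzvkxm" (len 7), cursors c1@3 c2@3, authorship 1122...
After op 5 (insert('n')): buffer="vzznnvkxm" (len 9), cursors c1@5 c2@5, authorship 112122...

Answer: vzznnvkxm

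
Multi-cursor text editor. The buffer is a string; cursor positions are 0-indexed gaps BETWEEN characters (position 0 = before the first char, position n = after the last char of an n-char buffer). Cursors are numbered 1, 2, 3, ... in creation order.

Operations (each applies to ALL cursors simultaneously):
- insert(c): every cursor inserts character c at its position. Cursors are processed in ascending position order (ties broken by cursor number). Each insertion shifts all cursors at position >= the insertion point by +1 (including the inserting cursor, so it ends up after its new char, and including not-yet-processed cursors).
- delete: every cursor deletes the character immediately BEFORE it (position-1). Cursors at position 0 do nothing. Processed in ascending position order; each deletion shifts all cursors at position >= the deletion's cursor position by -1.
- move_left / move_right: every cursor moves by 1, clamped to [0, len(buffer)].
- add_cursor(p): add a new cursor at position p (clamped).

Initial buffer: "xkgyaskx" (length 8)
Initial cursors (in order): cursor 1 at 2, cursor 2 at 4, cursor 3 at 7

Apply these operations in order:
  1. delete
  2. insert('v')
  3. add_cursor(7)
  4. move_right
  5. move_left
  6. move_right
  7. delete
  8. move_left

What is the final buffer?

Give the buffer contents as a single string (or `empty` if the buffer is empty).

After op 1 (delete): buffer="xgasx" (len 5), cursors c1@1 c2@2 c3@4, authorship .....
After op 2 (insert('v')): buffer="xvgvasvx" (len 8), cursors c1@2 c2@4 c3@7, authorship .1.2..3.
After op 3 (add_cursor(7)): buffer="xvgvasvx" (len 8), cursors c1@2 c2@4 c3@7 c4@7, authorship .1.2..3.
After op 4 (move_right): buffer="xvgvasvx" (len 8), cursors c1@3 c2@5 c3@8 c4@8, authorship .1.2..3.
After op 5 (move_left): buffer="xvgvasvx" (len 8), cursors c1@2 c2@4 c3@7 c4@7, authorship .1.2..3.
After op 6 (move_right): buffer="xvgvasvx" (len 8), cursors c1@3 c2@5 c3@8 c4@8, authorship .1.2..3.
After op 7 (delete): buffer="xvvs" (len 4), cursors c1@2 c2@3 c3@4 c4@4, authorship .12.
After op 8 (move_left): buffer="xvvs" (len 4), cursors c1@1 c2@2 c3@3 c4@3, authorship .12.

Answer: xvvs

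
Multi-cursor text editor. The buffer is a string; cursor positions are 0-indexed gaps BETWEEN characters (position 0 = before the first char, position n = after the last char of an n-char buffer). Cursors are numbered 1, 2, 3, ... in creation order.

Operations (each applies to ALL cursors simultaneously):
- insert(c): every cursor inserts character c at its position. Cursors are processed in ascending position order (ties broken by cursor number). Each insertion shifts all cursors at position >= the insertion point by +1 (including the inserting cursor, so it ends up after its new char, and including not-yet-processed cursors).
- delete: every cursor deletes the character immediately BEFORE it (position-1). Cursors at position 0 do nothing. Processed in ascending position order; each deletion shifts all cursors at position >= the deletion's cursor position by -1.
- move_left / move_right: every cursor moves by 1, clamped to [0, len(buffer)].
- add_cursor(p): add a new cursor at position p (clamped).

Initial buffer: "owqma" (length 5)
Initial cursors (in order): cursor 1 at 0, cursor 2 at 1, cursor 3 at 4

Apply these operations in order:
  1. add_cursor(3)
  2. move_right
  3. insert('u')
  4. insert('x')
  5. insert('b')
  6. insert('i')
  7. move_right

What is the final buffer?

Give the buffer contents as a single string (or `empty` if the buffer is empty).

After op 1 (add_cursor(3)): buffer="owqma" (len 5), cursors c1@0 c2@1 c4@3 c3@4, authorship .....
After op 2 (move_right): buffer="owqma" (len 5), cursors c1@1 c2@2 c4@4 c3@5, authorship .....
After op 3 (insert('u')): buffer="ouwuqmuau" (len 9), cursors c1@2 c2@4 c4@7 c3@9, authorship .1.2..4.3
After op 4 (insert('x')): buffer="ouxwuxqmuxaux" (len 13), cursors c1@3 c2@6 c4@10 c3@13, authorship .11.22..44.33
After op 5 (insert('b')): buffer="ouxbwuxbqmuxbauxb" (len 17), cursors c1@4 c2@8 c4@13 c3@17, authorship .111.222..444.333
After op 6 (insert('i')): buffer="ouxbiwuxbiqmuxbiauxbi" (len 21), cursors c1@5 c2@10 c4@16 c3@21, authorship .1111.2222..4444.3333
After op 7 (move_right): buffer="ouxbiwuxbiqmuxbiauxbi" (len 21), cursors c1@6 c2@11 c4@17 c3@21, authorship .1111.2222..4444.3333

Answer: ouxbiwuxbiqmuxbiauxbi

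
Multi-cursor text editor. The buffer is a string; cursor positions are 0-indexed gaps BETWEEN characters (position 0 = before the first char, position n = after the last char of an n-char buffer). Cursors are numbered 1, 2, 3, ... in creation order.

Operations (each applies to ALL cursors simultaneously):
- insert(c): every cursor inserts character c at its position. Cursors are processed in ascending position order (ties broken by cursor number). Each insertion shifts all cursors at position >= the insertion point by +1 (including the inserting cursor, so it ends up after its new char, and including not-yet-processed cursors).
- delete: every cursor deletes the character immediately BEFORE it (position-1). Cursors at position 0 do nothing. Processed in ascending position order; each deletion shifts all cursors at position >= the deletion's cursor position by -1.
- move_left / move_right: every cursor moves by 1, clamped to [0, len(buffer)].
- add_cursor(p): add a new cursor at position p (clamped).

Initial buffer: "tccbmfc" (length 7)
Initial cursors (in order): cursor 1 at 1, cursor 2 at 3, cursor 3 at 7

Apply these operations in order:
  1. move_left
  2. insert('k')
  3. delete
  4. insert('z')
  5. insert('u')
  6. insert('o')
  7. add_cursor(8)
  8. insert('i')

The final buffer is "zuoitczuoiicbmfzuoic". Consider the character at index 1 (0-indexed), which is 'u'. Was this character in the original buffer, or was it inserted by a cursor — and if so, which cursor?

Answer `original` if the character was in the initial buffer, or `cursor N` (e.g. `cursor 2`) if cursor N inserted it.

After op 1 (move_left): buffer="tccbmfc" (len 7), cursors c1@0 c2@2 c3@6, authorship .......
After op 2 (insert('k')): buffer="ktckcbmfkc" (len 10), cursors c1@1 c2@4 c3@9, authorship 1..2....3.
After op 3 (delete): buffer="tccbmfc" (len 7), cursors c1@0 c2@2 c3@6, authorship .......
After op 4 (insert('z')): buffer="ztczcbmfzc" (len 10), cursors c1@1 c2@4 c3@9, authorship 1..2....3.
After op 5 (insert('u')): buffer="zutczucbmfzuc" (len 13), cursors c1@2 c2@6 c3@12, authorship 11..22....33.
After op 6 (insert('o')): buffer="zuotczuocbmfzuoc" (len 16), cursors c1@3 c2@8 c3@15, authorship 111..222....333.
After op 7 (add_cursor(8)): buffer="zuotczuocbmfzuoc" (len 16), cursors c1@3 c2@8 c4@8 c3@15, authorship 111..222....333.
After op 8 (insert('i')): buffer="zuoitczuoiicbmfzuoic" (len 20), cursors c1@4 c2@11 c4@11 c3@19, authorship 1111..22224....3333.
Authorship (.=original, N=cursor N): 1 1 1 1 . . 2 2 2 2 4 . . . . 3 3 3 3 .
Index 1: author = 1

Answer: cursor 1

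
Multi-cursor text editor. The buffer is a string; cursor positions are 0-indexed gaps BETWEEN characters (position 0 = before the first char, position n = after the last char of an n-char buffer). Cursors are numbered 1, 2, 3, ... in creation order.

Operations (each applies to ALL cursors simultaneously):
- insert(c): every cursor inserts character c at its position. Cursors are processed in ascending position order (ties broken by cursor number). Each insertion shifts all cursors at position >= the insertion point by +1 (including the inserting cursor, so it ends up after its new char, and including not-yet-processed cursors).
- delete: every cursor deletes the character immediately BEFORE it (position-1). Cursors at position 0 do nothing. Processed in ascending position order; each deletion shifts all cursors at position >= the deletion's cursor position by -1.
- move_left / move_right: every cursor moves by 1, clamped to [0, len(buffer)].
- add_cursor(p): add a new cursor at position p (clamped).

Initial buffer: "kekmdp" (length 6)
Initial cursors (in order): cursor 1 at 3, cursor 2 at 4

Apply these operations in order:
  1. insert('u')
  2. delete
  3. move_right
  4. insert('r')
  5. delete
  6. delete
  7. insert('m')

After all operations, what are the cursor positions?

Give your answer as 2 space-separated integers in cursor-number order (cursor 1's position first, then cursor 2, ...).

After op 1 (insert('u')): buffer="kekumudp" (len 8), cursors c1@4 c2@6, authorship ...1.2..
After op 2 (delete): buffer="kekmdp" (len 6), cursors c1@3 c2@4, authorship ......
After op 3 (move_right): buffer="kekmdp" (len 6), cursors c1@4 c2@5, authorship ......
After op 4 (insert('r')): buffer="kekmrdrp" (len 8), cursors c1@5 c2@7, authorship ....1.2.
After op 5 (delete): buffer="kekmdp" (len 6), cursors c1@4 c2@5, authorship ......
After op 6 (delete): buffer="kekp" (len 4), cursors c1@3 c2@3, authorship ....
After op 7 (insert('m')): buffer="kekmmp" (len 6), cursors c1@5 c2@5, authorship ...12.

Answer: 5 5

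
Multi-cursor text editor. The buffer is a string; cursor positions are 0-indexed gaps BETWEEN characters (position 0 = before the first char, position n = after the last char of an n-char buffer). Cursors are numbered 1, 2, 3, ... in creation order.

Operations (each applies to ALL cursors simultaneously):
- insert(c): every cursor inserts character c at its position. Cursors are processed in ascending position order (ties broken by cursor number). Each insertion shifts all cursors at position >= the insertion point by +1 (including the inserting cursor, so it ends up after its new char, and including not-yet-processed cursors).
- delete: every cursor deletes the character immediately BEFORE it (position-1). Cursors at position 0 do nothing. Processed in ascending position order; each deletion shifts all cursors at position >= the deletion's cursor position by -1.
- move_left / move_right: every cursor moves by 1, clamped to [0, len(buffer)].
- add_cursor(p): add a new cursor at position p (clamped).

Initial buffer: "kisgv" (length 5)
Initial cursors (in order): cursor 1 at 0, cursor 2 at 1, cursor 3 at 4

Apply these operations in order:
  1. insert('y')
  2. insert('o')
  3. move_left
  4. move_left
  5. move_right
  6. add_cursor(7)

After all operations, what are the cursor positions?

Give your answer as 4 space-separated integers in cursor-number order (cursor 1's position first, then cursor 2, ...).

After op 1 (insert('y')): buffer="ykyisgyv" (len 8), cursors c1@1 c2@3 c3@7, authorship 1.2...3.
After op 2 (insert('o')): buffer="yokyoisgyov" (len 11), cursors c1@2 c2@5 c3@10, authorship 11.22...33.
After op 3 (move_left): buffer="yokyoisgyov" (len 11), cursors c1@1 c2@4 c3@9, authorship 11.22...33.
After op 4 (move_left): buffer="yokyoisgyov" (len 11), cursors c1@0 c2@3 c3@8, authorship 11.22...33.
After op 5 (move_right): buffer="yokyoisgyov" (len 11), cursors c1@1 c2@4 c3@9, authorship 11.22...33.
After op 6 (add_cursor(7)): buffer="yokyoisgyov" (len 11), cursors c1@1 c2@4 c4@7 c3@9, authorship 11.22...33.

Answer: 1 4 9 7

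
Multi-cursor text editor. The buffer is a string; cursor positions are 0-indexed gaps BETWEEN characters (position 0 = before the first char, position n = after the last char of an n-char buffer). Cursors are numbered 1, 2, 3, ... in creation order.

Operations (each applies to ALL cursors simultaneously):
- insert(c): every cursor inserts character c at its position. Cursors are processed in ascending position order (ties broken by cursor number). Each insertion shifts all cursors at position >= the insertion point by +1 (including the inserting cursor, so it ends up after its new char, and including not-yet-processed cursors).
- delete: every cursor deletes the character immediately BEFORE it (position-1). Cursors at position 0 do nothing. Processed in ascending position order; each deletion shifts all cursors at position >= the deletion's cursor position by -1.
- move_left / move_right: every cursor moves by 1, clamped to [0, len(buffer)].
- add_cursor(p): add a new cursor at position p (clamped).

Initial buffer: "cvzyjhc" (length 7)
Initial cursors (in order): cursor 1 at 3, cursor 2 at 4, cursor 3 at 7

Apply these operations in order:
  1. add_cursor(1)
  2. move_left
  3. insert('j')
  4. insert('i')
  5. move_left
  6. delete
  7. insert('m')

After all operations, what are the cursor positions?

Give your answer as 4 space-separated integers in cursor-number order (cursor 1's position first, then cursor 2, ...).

Answer: 5 8 13 1

Derivation:
After op 1 (add_cursor(1)): buffer="cvzyjhc" (len 7), cursors c4@1 c1@3 c2@4 c3@7, authorship .......
After op 2 (move_left): buffer="cvzyjhc" (len 7), cursors c4@0 c1@2 c2@3 c3@6, authorship .......
After op 3 (insert('j')): buffer="jcvjzjyjhjc" (len 11), cursors c4@1 c1@4 c2@6 c3@10, authorship 4..1.2...3.
After op 4 (insert('i')): buffer="jicvjizjiyjhjic" (len 15), cursors c4@2 c1@6 c2@9 c3@14, authorship 44..11.22...33.
After op 5 (move_left): buffer="jicvjizjiyjhjic" (len 15), cursors c4@1 c1@5 c2@8 c3@13, authorship 44..11.22...33.
After op 6 (delete): buffer="icviziyjhic" (len 11), cursors c4@0 c1@3 c2@5 c3@9, authorship 4..1.2...3.
After op 7 (insert('m')): buffer="micvmizmiyjhmic" (len 15), cursors c4@1 c1@5 c2@8 c3@13, authorship 44..11.22...33.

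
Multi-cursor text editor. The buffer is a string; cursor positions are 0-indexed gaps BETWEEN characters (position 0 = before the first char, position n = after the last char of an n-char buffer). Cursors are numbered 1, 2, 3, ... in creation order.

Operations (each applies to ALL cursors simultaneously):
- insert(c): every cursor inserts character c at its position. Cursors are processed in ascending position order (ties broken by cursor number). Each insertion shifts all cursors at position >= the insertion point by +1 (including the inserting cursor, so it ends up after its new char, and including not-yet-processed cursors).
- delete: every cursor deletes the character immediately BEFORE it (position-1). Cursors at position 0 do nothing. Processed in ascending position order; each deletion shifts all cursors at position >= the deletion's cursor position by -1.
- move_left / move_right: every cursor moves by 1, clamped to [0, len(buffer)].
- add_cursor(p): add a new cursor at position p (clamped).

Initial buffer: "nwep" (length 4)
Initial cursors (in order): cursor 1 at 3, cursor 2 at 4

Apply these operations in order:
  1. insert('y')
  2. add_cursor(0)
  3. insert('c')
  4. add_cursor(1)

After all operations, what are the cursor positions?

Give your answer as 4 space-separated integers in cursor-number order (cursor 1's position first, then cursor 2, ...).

Answer: 6 9 1 1

Derivation:
After op 1 (insert('y')): buffer="nweypy" (len 6), cursors c1@4 c2@6, authorship ...1.2
After op 2 (add_cursor(0)): buffer="nweypy" (len 6), cursors c3@0 c1@4 c2@6, authorship ...1.2
After op 3 (insert('c')): buffer="cnweycpyc" (len 9), cursors c3@1 c1@6 c2@9, authorship 3...11.22
After op 4 (add_cursor(1)): buffer="cnweycpyc" (len 9), cursors c3@1 c4@1 c1@6 c2@9, authorship 3...11.22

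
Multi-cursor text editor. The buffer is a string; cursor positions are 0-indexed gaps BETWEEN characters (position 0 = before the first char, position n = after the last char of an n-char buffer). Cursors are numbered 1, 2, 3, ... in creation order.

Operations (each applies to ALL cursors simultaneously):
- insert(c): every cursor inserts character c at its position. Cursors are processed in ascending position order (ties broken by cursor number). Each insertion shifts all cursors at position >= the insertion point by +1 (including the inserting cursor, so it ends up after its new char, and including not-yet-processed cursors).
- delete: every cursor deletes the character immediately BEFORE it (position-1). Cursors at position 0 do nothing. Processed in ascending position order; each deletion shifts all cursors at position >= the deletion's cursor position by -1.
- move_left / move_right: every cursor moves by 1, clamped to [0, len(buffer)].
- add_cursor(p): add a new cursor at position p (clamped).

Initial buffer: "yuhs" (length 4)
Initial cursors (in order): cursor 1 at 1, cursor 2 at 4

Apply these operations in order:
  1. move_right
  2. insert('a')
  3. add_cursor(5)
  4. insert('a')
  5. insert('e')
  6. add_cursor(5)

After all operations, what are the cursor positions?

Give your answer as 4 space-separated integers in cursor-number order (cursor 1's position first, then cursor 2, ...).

After op 1 (move_right): buffer="yuhs" (len 4), cursors c1@2 c2@4, authorship ....
After op 2 (insert('a')): buffer="yuahsa" (len 6), cursors c1@3 c2@6, authorship ..1..2
After op 3 (add_cursor(5)): buffer="yuahsa" (len 6), cursors c1@3 c3@5 c2@6, authorship ..1..2
After op 4 (insert('a')): buffer="yuaahsaaa" (len 9), cursors c1@4 c3@7 c2@9, authorship ..11..322
After op 5 (insert('e')): buffer="yuaaehsaeaae" (len 12), cursors c1@5 c3@9 c2@12, authorship ..111..33222
After op 6 (add_cursor(5)): buffer="yuaaehsaeaae" (len 12), cursors c1@5 c4@5 c3@9 c2@12, authorship ..111..33222

Answer: 5 12 9 5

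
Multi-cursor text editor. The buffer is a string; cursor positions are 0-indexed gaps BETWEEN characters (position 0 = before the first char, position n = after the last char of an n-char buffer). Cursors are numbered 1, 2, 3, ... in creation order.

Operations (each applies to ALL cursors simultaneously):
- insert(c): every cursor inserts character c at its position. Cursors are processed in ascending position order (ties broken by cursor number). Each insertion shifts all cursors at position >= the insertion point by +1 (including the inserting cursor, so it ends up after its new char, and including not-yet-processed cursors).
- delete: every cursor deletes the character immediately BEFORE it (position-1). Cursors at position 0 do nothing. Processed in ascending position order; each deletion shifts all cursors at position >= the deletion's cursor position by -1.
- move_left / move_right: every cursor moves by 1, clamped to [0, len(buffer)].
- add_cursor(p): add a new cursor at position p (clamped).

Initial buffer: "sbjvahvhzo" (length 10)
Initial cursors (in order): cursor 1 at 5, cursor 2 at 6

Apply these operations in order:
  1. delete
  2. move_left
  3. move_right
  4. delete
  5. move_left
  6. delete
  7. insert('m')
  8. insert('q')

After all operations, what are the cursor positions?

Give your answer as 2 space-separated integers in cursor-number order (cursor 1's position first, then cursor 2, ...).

After op 1 (delete): buffer="sbjvvhzo" (len 8), cursors c1@4 c2@4, authorship ........
After op 2 (move_left): buffer="sbjvvhzo" (len 8), cursors c1@3 c2@3, authorship ........
After op 3 (move_right): buffer="sbjvvhzo" (len 8), cursors c1@4 c2@4, authorship ........
After op 4 (delete): buffer="sbvhzo" (len 6), cursors c1@2 c2@2, authorship ......
After op 5 (move_left): buffer="sbvhzo" (len 6), cursors c1@1 c2@1, authorship ......
After op 6 (delete): buffer="bvhzo" (len 5), cursors c1@0 c2@0, authorship .....
After op 7 (insert('m')): buffer="mmbvhzo" (len 7), cursors c1@2 c2@2, authorship 12.....
After op 8 (insert('q')): buffer="mmqqbvhzo" (len 9), cursors c1@4 c2@4, authorship 1212.....

Answer: 4 4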